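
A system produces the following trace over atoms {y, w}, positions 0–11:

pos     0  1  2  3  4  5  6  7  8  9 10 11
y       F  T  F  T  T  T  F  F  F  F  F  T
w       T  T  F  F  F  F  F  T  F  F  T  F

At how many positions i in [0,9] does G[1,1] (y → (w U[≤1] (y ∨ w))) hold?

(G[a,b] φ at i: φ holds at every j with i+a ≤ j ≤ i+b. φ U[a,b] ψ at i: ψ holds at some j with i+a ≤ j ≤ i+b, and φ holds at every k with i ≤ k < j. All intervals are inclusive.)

10

Evaluate at each i in [0,9]:
  i=0: ✓ (all of [1,1])
  i=1: ✓ (all of [2,2])
  i=2: ✓ (all of [3,3])
  i=3: ✓ (all of [4,4])
  i=4: ✓ (all of [5,5])
  i=5: ✓ (all of [6,6])
  i=6: ✓ (all of [7,7])
  i=7: ✓ (all of [8,8])
  i=8: ✓ (all of [9,9])
  i=9: ✓ (all of [10,10])
Positions where it holds: {0, 1, 2, 3, 4, 5, 6, 7, 8, 9} → 10.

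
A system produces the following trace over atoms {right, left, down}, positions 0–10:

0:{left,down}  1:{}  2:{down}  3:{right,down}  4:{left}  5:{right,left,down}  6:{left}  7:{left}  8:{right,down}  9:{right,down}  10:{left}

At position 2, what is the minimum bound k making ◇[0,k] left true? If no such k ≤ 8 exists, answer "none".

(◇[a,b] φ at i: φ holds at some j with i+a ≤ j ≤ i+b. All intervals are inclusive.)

Scan j = 2,3,… for left:
  j=2: fails
  j=3: fails
  j=4: holds
First hit at j=4, so smallest k = 4-2 = 2.

2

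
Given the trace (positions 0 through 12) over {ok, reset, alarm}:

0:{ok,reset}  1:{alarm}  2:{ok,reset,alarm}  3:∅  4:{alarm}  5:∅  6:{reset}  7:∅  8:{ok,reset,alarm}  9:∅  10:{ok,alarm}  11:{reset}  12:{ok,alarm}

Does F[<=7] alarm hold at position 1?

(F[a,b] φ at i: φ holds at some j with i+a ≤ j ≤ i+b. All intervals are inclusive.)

Holds

Check alarm at each j in [1,8]:
  j=1: true
  j=2: true
  j=3: false
  j=4: true
  j=5: false
  j=6: false
  j=7: false
  j=8: true
Found at j=1 → formula holds.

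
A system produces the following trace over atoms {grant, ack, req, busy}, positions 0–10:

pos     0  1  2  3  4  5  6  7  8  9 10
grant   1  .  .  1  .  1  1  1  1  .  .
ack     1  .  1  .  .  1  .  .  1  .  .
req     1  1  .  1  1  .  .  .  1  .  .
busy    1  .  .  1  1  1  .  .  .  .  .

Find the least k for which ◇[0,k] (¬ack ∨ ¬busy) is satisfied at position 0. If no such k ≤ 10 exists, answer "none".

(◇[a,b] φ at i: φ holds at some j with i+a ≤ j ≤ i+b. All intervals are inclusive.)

1

Scan j = 0,1,… for (¬ack ∨ ¬busy):
  j=0: fails
  j=1: holds
First hit at j=1, so smallest k = 1-0 = 1.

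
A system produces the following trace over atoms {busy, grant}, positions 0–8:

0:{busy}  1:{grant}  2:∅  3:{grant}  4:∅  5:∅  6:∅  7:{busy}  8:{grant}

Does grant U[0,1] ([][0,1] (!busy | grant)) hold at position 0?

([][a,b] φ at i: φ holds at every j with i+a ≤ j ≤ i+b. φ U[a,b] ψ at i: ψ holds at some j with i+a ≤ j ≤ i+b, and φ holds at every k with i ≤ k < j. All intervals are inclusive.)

Does not hold

Need some j in [0,1] with [][0,1] (!busy | grant), and grant at every k in [0,j-1].
  j=0: [][0,1] (!busy | grant) — fails at 0.
  j=1: [][0,1] (!busy | grant) holds, but grant fails at k=0 → not this j.
No j in the window works → until fails.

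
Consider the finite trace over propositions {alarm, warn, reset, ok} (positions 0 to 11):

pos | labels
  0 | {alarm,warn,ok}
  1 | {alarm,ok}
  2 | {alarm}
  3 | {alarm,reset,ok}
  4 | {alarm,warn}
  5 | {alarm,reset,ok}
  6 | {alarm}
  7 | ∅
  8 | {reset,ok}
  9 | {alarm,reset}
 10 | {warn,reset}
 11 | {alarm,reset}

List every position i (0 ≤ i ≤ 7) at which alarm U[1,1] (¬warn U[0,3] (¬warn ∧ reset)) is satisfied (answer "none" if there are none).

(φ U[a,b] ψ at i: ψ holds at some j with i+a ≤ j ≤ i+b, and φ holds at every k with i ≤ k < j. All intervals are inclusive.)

Evaluate at each i in [0,7]:
  i=0: ✓ (rhs at j=1; lhs holds on [0,0])
  i=1: ✓ (rhs at j=2; lhs holds on [1,1])
  i=2: ✓ (rhs at j=3; lhs holds on [2,2])
  i=3: ✗ (no rhs in [4,4])
  i=4: ✓ (rhs at j=5; lhs holds on [4,4])
  i=5: ✓ (rhs at j=6; lhs holds on [5,5])
  i=6: ✓ (rhs at j=7; lhs holds on [6,6])
  i=7: ✗ (lhs fails at k=7 before rhs at j=8)

0, 1, 2, 4, 5, 6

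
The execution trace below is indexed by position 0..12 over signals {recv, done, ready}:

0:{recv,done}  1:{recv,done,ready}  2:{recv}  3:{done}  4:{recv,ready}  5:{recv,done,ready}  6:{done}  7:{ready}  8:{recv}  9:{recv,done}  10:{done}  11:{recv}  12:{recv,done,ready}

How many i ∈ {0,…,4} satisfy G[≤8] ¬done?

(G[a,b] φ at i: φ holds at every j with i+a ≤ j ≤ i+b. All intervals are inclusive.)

Evaluate at each i in [0,4]:
  i=0: ✗ (fails at j=0)
  i=1: ✗ (fails at j=1)
  i=2: ✗ (fails at j=3)
  i=3: ✗ (fails at j=3)
  i=4: ✗ (fails at j=5)
Positions where it holds: {} → 0.

0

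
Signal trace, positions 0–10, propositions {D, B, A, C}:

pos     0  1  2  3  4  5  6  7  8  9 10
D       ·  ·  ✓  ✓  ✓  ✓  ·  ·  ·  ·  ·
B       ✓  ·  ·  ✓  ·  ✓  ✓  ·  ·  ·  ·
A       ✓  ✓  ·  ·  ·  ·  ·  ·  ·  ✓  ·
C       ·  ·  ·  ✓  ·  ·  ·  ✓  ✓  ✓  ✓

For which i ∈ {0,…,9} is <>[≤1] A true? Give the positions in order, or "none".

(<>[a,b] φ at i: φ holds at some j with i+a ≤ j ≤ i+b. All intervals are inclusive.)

Evaluate at each i in [0,9]:
  i=0: ✓ (witness j=0)
  i=1: ✓ (witness j=1)
  i=2: ✗ (none in [2,3])
  i=3: ✗ (none in [3,4])
  i=4: ✗ (none in [4,5])
  i=5: ✗ (none in [5,6])
  i=6: ✗ (none in [6,7])
  i=7: ✗ (none in [7,8])
  i=8: ✓ (witness j=9)
  i=9: ✓ (witness j=9)

0, 1, 8, 9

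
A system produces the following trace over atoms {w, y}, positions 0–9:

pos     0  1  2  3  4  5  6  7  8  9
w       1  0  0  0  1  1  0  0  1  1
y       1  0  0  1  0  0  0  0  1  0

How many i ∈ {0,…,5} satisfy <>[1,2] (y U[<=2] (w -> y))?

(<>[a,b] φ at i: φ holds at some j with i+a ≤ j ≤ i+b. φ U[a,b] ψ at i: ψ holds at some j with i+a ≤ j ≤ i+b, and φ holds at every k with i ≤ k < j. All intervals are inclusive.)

5

Evaluate at each i in [0,5]:
  i=0: ✓ (witness j=1)
  i=1: ✓ (witness j=2)
  i=2: ✓ (witness j=3)
  i=3: ✗ (none in [4,5])
  i=4: ✓ (witness j=6)
  i=5: ✓ (witness j=6)
Positions where it holds: {0, 1, 2, 4, 5} → 5.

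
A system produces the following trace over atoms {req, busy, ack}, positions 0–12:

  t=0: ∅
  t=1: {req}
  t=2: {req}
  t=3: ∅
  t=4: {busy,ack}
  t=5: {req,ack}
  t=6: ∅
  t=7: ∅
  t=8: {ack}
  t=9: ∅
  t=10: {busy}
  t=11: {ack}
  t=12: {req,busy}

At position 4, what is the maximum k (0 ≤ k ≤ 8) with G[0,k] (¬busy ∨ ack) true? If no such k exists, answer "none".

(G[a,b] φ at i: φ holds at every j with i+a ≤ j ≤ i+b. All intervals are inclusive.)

(¬busy ∨ ack) must hold from j=4 onward; find where it first fails.
  j=4: holds
  j=5: holds
  j=6: holds
  j=7: holds
  j=8: holds
  j=9: holds
  j=10: fails
Holds on [4,9], so largest k = 5.

5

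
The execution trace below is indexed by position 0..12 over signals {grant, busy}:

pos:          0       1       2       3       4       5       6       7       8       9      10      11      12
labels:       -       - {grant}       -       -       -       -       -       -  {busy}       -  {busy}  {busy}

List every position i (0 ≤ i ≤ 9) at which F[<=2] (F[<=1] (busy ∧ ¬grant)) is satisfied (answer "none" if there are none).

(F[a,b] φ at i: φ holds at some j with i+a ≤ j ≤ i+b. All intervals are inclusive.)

6, 7, 8, 9

Evaluate at each i in [0,9]:
  i=0: ✗ (none in [0,2])
  i=1: ✗ (none in [1,3])
  i=2: ✗ (none in [2,4])
  i=3: ✗ (none in [3,5])
  i=4: ✗ (none in [4,6])
  i=5: ✗ (none in [5,7])
  i=6: ✓ (witness j=8)
  i=7: ✓ (witness j=8)
  i=8: ✓ (witness j=8)
  i=9: ✓ (witness j=9)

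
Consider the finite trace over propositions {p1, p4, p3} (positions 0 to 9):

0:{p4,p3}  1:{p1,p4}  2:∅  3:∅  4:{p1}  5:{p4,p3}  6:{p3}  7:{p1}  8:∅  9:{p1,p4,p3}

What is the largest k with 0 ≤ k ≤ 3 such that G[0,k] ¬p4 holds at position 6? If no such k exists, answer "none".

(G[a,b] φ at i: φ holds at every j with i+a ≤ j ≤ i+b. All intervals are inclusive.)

¬p4 must hold from j=6 onward; find where it first fails.
  j=6: holds
  j=7: holds
  j=8: holds
  j=9: fails
Holds on [6,8], so largest k = 2.

2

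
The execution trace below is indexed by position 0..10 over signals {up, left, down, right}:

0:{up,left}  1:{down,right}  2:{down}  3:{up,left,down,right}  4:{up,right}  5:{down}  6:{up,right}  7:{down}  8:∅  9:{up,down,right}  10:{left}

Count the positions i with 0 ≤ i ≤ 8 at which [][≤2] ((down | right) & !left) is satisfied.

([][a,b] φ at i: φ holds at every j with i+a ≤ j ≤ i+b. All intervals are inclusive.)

2

Evaluate at each i in [0,8]:
  i=0: ✗ (fails at j=0)
  i=1: ✗ (fails at j=3)
  i=2: ✗ (fails at j=3)
  i=3: ✗ (fails at j=3)
  i=4: ✓ (all of [4,6])
  i=5: ✓ (all of [5,7])
  i=6: ✗ (fails at j=8)
  i=7: ✗ (fails at j=8)
  i=8: ✗ (fails at j=8)
Positions where it holds: {4, 5} → 2.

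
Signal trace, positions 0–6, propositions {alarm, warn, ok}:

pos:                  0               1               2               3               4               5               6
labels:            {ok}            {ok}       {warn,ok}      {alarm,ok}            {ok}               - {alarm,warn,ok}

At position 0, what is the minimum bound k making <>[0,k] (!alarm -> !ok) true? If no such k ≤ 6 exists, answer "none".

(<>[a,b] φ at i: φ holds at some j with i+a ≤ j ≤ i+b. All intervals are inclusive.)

3

Scan j = 0,1,… for (!alarm -> !ok):
  j=0: fails
  j=1: fails
  j=2: fails
  j=3: holds
First hit at j=3, so smallest k = 3-0 = 3.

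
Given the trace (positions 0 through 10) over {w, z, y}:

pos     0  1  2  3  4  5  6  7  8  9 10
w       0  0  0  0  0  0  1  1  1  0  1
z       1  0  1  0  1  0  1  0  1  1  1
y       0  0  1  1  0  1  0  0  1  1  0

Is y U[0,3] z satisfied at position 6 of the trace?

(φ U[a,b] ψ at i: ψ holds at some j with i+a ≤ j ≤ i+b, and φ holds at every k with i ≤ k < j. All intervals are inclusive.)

Need some j in [6,9] with z, and y at every k in [6,j-1].
  j=6: z holds; no prefix to check → satisfied.

Yes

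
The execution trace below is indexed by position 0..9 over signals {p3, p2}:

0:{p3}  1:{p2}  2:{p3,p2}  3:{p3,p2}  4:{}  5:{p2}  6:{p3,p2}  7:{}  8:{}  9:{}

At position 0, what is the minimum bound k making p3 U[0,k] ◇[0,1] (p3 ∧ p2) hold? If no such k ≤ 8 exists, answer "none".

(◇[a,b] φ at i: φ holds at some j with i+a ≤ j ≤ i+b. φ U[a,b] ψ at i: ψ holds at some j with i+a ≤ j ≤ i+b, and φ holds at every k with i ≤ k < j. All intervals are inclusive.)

Need earliest j ≥ 0 with ◇[0,1] (p3 ∧ p2), and p3 at every k in [0,j-1].
  j=0: rhs fails.
  j=1: rhs holds; lhs holds on [0,0]. k = 1.

1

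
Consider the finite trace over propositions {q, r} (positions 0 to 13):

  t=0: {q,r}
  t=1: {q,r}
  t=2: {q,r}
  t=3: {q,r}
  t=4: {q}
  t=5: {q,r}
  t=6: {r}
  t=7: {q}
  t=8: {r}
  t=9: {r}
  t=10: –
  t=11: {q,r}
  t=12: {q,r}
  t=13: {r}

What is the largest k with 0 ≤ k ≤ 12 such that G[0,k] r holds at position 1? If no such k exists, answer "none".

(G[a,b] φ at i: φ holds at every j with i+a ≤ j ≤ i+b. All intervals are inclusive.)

2

r must hold from j=1 onward; find where it first fails.
  j=1: holds
  j=2: holds
  j=3: holds
  j=4: fails
Holds on [1,3], so largest k = 2.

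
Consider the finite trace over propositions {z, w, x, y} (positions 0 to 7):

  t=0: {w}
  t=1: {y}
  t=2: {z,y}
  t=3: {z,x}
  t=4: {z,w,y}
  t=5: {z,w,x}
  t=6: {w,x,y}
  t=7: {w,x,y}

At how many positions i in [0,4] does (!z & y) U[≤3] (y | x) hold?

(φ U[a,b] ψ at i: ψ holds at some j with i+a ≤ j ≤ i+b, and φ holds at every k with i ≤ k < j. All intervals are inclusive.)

4

Evaluate at each i in [0,4]:
  i=0: ✗ (lhs fails at k=0 before rhs at j=1)
  i=1: ✓ (rhs at j=1)
  i=2: ✓ (rhs at j=2)
  i=3: ✓ (rhs at j=3)
  i=4: ✓ (rhs at j=4)
Positions where it holds: {1, 2, 3, 4} → 4.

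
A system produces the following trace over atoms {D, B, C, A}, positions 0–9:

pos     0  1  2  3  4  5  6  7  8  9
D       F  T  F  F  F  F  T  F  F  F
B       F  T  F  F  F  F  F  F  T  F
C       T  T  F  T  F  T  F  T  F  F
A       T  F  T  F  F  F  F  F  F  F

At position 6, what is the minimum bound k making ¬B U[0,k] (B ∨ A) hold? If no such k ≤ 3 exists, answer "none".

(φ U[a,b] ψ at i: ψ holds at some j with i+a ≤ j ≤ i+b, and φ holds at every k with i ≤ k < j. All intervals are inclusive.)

Need earliest j ≥ 6 with (B ∨ A), and ¬B at every k in [6,j-1].
  j=6: rhs fails.
  j=7: rhs fails.
  j=8: rhs holds; lhs holds on [6,7]. k = 2.

2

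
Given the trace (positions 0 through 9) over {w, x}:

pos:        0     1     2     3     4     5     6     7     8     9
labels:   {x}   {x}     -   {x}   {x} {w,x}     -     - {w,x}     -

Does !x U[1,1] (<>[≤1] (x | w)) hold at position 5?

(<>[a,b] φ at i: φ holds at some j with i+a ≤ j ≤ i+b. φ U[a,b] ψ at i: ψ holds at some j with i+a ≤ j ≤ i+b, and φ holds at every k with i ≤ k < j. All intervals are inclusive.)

No

Need some j in [6,6] with <>[≤1] (x | w), and !x at every k in [5,j-1].
  j=6: <>[≤1] (x | w) — fails (none in [6,7]).
No j in the window works → until fails.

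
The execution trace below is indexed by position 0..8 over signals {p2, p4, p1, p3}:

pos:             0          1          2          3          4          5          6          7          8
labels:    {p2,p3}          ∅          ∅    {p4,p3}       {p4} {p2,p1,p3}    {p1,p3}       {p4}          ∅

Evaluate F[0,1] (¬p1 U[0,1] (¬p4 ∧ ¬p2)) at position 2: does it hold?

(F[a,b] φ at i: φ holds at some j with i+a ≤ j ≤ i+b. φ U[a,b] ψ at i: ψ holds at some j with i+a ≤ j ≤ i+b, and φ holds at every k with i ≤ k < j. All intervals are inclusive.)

Holds

Check (¬p1 U[0,1] (¬p4 ∧ ¬p2)) at each j in [2,3]:
  j=2: holds
  j=3: fails
Found at j=2 → formula holds.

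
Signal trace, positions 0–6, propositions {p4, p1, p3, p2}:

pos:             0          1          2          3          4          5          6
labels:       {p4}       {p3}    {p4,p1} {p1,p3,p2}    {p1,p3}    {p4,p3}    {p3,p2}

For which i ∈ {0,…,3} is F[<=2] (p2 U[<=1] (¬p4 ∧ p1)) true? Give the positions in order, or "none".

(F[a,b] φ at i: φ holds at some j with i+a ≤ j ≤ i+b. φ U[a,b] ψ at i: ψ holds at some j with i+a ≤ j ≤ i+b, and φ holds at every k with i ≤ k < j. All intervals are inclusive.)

1, 2, 3

Evaluate at each i in [0,3]:
  i=0: ✗ (none in [0,2])
  i=1: ✓ (witness j=3)
  i=2: ✓ (witness j=3)
  i=3: ✓ (witness j=3)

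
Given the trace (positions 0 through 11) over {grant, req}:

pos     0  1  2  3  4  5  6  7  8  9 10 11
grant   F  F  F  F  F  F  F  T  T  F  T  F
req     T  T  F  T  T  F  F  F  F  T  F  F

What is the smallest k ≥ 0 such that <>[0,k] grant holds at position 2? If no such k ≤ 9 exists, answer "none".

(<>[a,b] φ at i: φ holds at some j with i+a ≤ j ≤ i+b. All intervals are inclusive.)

5

Scan j = 2,3,… for grant:
  j=2: fails
  j=3: fails
  j=4: fails
  j=5: fails
  j=6: fails
  j=7: holds
First hit at j=7, so smallest k = 7-2 = 5.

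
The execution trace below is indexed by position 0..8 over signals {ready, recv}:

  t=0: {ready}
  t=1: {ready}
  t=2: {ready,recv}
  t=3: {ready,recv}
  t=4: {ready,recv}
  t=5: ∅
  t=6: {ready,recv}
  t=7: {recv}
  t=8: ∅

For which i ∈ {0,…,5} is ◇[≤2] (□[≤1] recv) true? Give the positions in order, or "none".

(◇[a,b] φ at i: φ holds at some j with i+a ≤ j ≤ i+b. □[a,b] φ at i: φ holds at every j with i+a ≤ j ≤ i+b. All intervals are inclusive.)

Evaluate at each i in [0,5]:
  i=0: ✓ (witness j=2)
  i=1: ✓ (witness j=2)
  i=2: ✓ (witness j=2)
  i=3: ✓ (witness j=3)
  i=4: ✓ (witness j=6)
  i=5: ✓ (witness j=6)

0, 1, 2, 3, 4, 5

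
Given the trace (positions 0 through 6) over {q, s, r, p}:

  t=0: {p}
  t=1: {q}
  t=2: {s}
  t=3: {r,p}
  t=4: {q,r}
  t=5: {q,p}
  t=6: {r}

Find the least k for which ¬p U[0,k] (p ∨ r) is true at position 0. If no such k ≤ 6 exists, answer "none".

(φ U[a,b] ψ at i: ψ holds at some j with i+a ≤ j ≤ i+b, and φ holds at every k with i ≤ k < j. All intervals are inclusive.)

Need earliest j ≥ 0 with (p ∨ r), and ¬p at every k in [0,j-1].
  j=0: rhs holds (empty prefix). k = 0.

0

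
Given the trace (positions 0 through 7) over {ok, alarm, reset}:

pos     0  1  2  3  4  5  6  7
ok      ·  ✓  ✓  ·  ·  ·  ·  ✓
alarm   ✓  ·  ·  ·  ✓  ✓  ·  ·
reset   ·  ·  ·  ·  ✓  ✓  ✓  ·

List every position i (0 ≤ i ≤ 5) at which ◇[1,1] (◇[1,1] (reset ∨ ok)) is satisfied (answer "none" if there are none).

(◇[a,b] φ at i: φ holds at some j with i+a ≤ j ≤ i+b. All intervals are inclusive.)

Evaluate at each i in [0,5]:
  i=0: ✓ (witness j=1)
  i=1: ✗ (none in [2,2])
  i=2: ✓ (witness j=3)
  i=3: ✓ (witness j=4)
  i=4: ✓ (witness j=5)
  i=5: ✓ (witness j=6)

0, 2, 3, 4, 5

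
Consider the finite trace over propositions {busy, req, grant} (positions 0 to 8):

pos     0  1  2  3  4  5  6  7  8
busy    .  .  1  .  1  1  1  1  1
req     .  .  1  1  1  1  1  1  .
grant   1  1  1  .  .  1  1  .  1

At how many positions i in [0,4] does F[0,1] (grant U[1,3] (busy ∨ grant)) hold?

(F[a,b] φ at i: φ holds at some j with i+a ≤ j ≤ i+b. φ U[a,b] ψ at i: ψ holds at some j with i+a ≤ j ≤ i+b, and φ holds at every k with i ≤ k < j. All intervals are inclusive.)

3

Evaluate at each i in [0,4]:
  i=0: ✓ (witness j=0)
  i=1: ✓ (witness j=1)
  i=2: ✗ (none in [2,3])
  i=3: ✗ (none in [3,4])
  i=4: ✓ (witness j=5)
Positions where it holds: {0, 1, 4} → 3.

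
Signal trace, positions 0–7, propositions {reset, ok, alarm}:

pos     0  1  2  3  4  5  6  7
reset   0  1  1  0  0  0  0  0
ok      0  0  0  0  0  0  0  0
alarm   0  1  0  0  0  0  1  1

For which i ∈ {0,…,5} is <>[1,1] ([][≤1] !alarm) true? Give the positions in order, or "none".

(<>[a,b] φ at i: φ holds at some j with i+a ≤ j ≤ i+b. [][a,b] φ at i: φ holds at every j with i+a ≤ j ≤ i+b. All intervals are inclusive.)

1, 2, 3

Evaluate at each i in [0,5]:
  i=0: ✗ (none in [1,1])
  i=1: ✓ (witness j=2)
  i=2: ✓ (witness j=3)
  i=3: ✓ (witness j=4)
  i=4: ✗ (none in [5,5])
  i=5: ✗ (none in [6,6])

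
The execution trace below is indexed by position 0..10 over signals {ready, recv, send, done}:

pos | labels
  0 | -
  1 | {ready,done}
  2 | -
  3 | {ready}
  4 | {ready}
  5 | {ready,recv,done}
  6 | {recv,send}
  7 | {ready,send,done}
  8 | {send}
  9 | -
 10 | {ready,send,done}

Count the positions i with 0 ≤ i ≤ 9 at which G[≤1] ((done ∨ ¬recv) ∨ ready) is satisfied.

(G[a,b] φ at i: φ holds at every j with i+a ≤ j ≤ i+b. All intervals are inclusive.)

8

Evaluate at each i in [0,9]:
  i=0: ✓ (all of [0,1])
  i=1: ✓ (all of [1,2])
  i=2: ✓ (all of [2,3])
  i=3: ✓ (all of [3,4])
  i=4: ✓ (all of [4,5])
  i=5: ✗ (fails at j=6)
  i=6: ✗ (fails at j=6)
  i=7: ✓ (all of [7,8])
  i=8: ✓ (all of [8,9])
  i=9: ✓ (all of [9,10])
Positions where it holds: {0, 1, 2, 3, 4, 7, 8, 9} → 8.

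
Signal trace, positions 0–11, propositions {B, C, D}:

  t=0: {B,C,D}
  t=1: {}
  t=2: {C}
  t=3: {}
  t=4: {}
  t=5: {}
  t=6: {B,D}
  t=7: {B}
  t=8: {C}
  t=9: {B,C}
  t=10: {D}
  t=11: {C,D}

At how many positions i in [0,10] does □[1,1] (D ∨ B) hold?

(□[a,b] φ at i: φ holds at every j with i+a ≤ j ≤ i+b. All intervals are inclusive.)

5

Evaluate at each i in [0,10]:
  i=0: ✗ (fails at j=1)
  i=1: ✗ (fails at j=2)
  i=2: ✗ (fails at j=3)
  i=3: ✗ (fails at j=4)
  i=4: ✗ (fails at j=5)
  i=5: ✓ (all of [6,6])
  i=6: ✓ (all of [7,7])
  i=7: ✗ (fails at j=8)
  i=8: ✓ (all of [9,9])
  i=9: ✓ (all of [10,10])
  i=10: ✓ (all of [11,11])
Positions where it holds: {5, 6, 8, 9, 10} → 5.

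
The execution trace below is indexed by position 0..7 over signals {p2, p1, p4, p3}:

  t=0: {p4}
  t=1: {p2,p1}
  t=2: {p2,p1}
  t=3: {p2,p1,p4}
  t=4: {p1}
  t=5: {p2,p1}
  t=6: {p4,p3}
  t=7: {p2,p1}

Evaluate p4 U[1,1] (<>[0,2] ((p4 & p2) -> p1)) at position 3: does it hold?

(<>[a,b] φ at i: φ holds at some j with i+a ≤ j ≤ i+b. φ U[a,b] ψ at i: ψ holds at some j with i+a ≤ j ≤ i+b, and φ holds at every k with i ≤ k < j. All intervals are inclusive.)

Need some j in [4,4] with <>[0,2] ((p4 & p2) -> p1), and p4 at every k in [3,j-1].
  j=4: <>[0,2] ((p4 & p2) -> p1) holds; p4 holds at every k in [3,3] → satisfied.

Holds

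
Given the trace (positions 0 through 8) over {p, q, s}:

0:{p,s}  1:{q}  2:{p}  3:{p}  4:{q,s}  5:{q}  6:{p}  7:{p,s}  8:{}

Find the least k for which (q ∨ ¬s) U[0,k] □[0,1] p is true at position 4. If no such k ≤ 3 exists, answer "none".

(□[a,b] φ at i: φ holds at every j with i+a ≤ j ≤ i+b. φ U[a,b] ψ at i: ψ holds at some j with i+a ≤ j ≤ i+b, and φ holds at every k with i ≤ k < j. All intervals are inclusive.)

Need earliest j ≥ 4 with □[0,1] p, and (q ∨ ¬s) at every k in [4,j-1].
  j=4: rhs fails.
  j=5: rhs fails.
  j=6: rhs holds; lhs holds on [4,5]. k = 2.

2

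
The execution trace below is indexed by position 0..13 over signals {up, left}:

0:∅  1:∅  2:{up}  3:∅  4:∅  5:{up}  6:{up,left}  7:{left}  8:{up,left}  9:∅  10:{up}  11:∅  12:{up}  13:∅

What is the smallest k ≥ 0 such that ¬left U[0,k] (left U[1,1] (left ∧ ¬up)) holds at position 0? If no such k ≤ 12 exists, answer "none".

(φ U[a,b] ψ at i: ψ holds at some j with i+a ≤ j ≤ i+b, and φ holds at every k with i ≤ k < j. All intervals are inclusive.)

6

Need earliest j ≥ 0 with (left U[1,1] (left ∧ ¬up)), and ¬left at every k in [0,j-1].
  j=0: rhs fails.
  j=1: rhs fails.
  j=2: rhs fails.
  j=3: rhs fails.
  j=4: rhs fails.
  j=5: rhs fails.
  j=6: rhs holds; lhs holds on [0,5]. k = 6.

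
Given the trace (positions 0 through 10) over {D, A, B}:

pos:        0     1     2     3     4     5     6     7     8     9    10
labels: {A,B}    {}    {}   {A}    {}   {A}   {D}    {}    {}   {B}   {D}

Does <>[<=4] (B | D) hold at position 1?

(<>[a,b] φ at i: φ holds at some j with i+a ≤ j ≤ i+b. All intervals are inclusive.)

Does not hold

Check (B | D) at each j in [1,5]:
  j=1: false
  j=2: false
  j=3: false
  j=4: false
  j=5: false
No position in the window satisfies it → formula fails.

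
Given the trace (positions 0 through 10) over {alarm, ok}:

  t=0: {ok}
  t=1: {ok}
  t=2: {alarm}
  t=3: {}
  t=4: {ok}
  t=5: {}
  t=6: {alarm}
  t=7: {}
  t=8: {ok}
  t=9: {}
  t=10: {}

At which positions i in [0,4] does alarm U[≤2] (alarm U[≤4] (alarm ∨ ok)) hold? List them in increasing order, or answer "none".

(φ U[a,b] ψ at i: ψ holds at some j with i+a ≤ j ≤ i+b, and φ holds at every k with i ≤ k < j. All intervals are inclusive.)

Evaluate at each i in [0,4]:
  i=0: ✓ (rhs at j=0)
  i=1: ✓ (rhs at j=1)
  i=2: ✓ (rhs at j=2)
  i=3: ✗ (lhs fails at k=3 before rhs at j=4)
  i=4: ✓ (rhs at j=4)

0, 1, 2, 4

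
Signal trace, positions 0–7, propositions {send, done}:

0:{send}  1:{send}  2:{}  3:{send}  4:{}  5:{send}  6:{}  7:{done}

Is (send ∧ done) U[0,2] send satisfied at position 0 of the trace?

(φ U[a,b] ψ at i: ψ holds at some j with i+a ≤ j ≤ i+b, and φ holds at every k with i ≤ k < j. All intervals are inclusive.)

Need some j in [0,2] with send, and (send ∧ done) at every k in [0,j-1].
  j=0: send holds; no prefix to check → satisfied.

True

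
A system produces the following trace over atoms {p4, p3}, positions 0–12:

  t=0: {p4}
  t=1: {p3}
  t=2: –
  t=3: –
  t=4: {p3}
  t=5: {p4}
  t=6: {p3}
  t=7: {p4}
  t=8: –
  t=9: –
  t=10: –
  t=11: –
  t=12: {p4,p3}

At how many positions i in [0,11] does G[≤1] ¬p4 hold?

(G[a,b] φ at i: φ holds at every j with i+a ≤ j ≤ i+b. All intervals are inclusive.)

Evaluate at each i in [0,11]:
  i=0: ✗ (fails at j=0)
  i=1: ✓ (all of [1,2])
  i=2: ✓ (all of [2,3])
  i=3: ✓ (all of [3,4])
  i=4: ✗ (fails at j=5)
  i=5: ✗ (fails at j=5)
  i=6: ✗ (fails at j=7)
  i=7: ✗ (fails at j=7)
  i=8: ✓ (all of [8,9])
  i=9: ✓ (all of [9,10])
  i=10: ✓ (all of [10,11])
  i=11: ✗ (fails at j=12)
Positions where it holds: {1, 2, 3, 8, 9, 10} → 6.

6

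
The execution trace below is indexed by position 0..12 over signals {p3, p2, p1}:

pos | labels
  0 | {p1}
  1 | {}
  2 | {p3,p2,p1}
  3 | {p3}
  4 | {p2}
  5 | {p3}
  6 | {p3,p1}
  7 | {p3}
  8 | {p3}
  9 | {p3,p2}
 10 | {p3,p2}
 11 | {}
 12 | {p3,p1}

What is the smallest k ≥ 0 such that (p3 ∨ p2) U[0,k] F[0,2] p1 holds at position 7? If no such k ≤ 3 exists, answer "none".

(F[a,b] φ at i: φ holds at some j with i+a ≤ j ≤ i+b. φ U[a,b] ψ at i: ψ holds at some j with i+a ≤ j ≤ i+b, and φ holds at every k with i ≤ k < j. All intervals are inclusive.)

Need earliest j ≥ 7 with F[0,2] p1, and (p3 ∨ p2) at every k in [7,j-1].
  j=7: rhs fails.
  j=8: rhs fails.
  j=9: rhs fails.
  j=10: rhs holds; lhs holds on [7,9]. k = 3.

3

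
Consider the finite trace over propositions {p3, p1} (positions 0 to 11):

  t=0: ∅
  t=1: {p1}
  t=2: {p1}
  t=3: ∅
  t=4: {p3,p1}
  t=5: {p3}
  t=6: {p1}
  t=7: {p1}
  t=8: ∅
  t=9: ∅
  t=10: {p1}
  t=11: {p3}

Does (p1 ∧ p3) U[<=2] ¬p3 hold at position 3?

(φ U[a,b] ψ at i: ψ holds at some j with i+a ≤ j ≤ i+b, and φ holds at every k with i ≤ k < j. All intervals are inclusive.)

Need some j in [3,5] with ¬p3, and (p1 ∧ p3) at every k in [3,j-1].
  j=3: ¬p3 holds; no prefix to check → satisfied.

Holds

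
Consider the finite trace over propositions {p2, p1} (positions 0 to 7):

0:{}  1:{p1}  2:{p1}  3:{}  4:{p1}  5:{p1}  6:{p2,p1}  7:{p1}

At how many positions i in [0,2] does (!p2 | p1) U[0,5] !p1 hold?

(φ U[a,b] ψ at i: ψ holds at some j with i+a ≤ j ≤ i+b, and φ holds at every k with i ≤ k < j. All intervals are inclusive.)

3

Evaluate at each i in [0,2]:
  i=0: ✓ (rhs at j=0)
  i=1: ✓ (rhs at j=3; lhs holds on [1,2])
  i=2: ✓ (rhs at j=3; lhs holds on [2,2])
Positions where it holds: {0, 1, 2} → 3.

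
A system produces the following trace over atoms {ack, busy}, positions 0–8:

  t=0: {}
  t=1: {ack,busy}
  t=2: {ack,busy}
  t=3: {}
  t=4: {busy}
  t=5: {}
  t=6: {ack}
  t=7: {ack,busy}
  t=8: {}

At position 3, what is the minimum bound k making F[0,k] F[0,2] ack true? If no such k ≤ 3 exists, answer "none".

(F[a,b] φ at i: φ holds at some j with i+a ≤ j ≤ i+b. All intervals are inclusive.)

Scan j = 3,4,… for F[0,2] ack:
  j=3: fails
  j=4: holds
First hit at j=4, so smallest k = 4-3 = 1.

1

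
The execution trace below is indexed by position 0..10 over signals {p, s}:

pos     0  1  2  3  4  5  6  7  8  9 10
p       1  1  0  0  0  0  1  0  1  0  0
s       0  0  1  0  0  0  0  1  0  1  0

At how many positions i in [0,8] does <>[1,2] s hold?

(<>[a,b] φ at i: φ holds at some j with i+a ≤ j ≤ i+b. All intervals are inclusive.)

Evaluate at each i in [0,8]:
  i=0: ✓ (witness j=2)
  i=1: ✓ (witness j=2)
  i=2: ✗ (none in [3,4])
  i=3: ✗ (none in [4,5])
  i=4: ✗ (none in [5,6])
  i=5: ✓ (witness j=7)
  i=6: ✓ (witness j=7)
  i=7: ✓ (witness j=9)
  i=8: ✓ (witness j=9)
Positions where it holds: {0, 1, 5, 6, 7, 8} → 6.

6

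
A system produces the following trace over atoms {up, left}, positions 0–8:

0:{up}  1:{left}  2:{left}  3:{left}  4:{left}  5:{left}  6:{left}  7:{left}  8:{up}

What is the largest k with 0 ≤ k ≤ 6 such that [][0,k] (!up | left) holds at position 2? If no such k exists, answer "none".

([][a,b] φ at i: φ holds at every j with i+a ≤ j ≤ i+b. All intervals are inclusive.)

(!up | left) must hold from j=2 onward; find where it first fails.
  j=2: holds
  j=3: holds
  j=4: holds
  j=5: holds
  j=6: holds
  j=7: holds
  j=8: fails
Holds on [2,7], so largest k = 5.

5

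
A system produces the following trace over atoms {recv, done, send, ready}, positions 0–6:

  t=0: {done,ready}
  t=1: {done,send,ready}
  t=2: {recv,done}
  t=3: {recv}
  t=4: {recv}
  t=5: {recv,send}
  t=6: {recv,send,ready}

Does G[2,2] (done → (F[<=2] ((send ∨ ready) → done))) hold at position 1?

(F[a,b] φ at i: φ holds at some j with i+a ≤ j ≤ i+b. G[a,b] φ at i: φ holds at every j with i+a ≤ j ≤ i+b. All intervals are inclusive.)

True

Check (done → (F[<=2] ((send ∨ ready) → done))) at every j in [3,3]:
  j=3: antecedent false → ✓
All positions satisfy it → formula holds.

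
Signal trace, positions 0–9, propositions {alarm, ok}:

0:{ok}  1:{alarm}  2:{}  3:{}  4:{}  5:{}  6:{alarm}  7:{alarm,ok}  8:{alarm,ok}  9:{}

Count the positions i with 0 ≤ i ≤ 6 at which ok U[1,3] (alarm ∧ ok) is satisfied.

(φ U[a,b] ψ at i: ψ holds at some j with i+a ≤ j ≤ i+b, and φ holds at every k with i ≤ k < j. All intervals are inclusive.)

Evaluate at each i in [0,6]:
  i=0: ✗ (no rhs in [1,3])
  i=1: ✗ (no rhs in [2,4])
  i=2: ✗ (no rhs in [3,5])
  i=3: ✗ (no rhs in [4,6])
  i=4: ✗ (lhs fails at k=4 before rhs at j=7)
  i=5: ✗ (lhs fails at k=5 before rhs at j=7)
  i=6: ✗ (lhs fails at k=6 before rhs at j=7)
Positions where it holds: {} → 0.

0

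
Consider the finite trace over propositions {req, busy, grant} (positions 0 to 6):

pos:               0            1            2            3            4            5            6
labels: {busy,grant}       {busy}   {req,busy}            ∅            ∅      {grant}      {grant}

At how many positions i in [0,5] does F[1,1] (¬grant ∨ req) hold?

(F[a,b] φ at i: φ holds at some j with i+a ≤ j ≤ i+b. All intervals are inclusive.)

Evaluate at each i in [0,5]:
  i=0: ✓ (witness j=1)
  i=1: ✓ (witness j=2)
  i=2: ✓ (witness j=3)
  i=3: ✓ (witness j=4)
  i=4: ✗ (none in [5,5])
  i=5: ✗ (none in [6,6])
Positions where it holds: {0, 1, 2, 3} → 4.

4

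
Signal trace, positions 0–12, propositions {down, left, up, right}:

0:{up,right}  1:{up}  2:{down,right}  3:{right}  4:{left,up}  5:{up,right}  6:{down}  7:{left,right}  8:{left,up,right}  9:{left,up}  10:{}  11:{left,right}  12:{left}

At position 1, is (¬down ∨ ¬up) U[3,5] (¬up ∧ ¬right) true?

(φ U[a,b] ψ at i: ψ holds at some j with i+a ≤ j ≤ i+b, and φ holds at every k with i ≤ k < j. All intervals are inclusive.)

Yes

Need some j in [4,6] with (¬up ∧ ¬right), and (¬down ∨ ¬up) at every k in [1,j-1].
  j=4: (¬up ∧ ¬right) false.
  j=5: (¬up ∧ ¬right) false.
  j=6: (¬up ∧ ¬right) holds; (¬down ∨ ¬up) holds at every k in [1,5] → satisfied.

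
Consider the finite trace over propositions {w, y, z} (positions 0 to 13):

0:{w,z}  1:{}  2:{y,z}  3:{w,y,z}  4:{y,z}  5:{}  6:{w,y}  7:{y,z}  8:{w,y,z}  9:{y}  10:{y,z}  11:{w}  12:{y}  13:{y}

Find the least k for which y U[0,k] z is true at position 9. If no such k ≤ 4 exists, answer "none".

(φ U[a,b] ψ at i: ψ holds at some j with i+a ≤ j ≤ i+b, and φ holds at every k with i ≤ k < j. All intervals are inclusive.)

1

Need earliest j ≥ 9 with z, and y at every k in [9,j-1].
  j=9: rhs fails.
  j=10: rhs holds; lhs holds on [9,9]. k = 1.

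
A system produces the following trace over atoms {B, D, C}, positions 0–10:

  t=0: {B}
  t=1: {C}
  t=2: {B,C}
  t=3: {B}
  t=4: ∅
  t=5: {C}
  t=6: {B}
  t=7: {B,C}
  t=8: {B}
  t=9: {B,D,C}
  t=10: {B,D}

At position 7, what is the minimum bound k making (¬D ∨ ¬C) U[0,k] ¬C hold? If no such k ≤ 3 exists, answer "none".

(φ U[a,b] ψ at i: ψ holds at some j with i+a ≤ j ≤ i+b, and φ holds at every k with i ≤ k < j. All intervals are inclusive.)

1

Need earliest j ≥ 7 with ¬C, and (¬D ∨ ¬C) at every k in [7,j-1].
  j=7: rhs fails.
  j=8: rhs holds; lhs holds on [7,7]. k = 1.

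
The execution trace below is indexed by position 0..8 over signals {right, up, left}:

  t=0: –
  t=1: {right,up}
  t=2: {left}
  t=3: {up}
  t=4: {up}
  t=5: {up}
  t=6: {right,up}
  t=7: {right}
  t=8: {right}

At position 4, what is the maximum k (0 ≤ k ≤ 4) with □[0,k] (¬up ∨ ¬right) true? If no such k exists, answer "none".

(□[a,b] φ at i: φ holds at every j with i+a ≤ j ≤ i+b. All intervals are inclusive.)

(¬up ∨ ¬right) must hold from j=4 onward; find where it first fails.
  j=4: holds
  j=5: holds
  j=6: fails
Holds on [4,5], so largest k = 1.

1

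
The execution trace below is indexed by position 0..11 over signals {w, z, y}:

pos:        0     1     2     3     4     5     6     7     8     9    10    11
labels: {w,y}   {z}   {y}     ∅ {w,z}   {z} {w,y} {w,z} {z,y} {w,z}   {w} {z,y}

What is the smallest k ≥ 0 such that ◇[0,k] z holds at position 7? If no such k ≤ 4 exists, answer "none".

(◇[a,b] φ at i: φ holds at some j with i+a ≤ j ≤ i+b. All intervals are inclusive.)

0

Scan j = 7,8,… for z:
  j=7: holds
First hit at j=7, so smallest k = 7-7 = 0.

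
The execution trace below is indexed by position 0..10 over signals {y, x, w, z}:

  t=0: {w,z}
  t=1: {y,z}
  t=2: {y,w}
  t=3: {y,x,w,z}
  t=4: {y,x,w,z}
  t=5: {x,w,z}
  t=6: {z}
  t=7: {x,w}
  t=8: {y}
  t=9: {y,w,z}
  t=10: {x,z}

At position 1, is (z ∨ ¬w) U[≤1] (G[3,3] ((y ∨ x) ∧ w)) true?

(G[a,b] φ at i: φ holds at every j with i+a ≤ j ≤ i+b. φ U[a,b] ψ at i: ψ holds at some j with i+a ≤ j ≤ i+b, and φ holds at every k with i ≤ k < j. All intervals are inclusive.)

Holds

Need some j in [1,2] with G[3,3] ((y ∨ x) ∧ w), and (z ∨ ¬w) at every k in [1,j-1].
  j=1: G[3,3] ((y ∨ x) ∧ w) holds; no prefix to check → satisfied.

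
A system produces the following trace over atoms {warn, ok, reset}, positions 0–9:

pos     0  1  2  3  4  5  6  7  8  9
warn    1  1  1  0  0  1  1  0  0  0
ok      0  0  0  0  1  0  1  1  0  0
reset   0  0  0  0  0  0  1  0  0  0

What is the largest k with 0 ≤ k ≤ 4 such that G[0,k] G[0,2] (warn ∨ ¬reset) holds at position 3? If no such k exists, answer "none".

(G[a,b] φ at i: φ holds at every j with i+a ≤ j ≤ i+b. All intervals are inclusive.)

G[0,2] (warn ∨ ¬reset) must hold from j=3 onward; find where it first fails.
  j=3: holds
  j=4: holds
  j=5: holds
  j=6: holds
  j=7: holds
Holds through j=7; largest k = 4.

4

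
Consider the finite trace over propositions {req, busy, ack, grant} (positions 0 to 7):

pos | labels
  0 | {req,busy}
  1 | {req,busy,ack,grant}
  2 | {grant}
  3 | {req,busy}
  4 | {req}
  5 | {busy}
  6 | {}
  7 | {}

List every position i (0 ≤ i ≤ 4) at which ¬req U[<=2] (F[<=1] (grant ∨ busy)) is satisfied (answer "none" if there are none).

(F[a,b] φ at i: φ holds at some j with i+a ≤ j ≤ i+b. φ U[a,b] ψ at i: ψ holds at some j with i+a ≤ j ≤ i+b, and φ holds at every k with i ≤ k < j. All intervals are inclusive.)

Evaluate at each i in [0,4]:
  i=0: ✓ (rhs at j=0)
  i=1: ✓ (rhs at j=1)
  i=2: ✓ (rhs at j=2)
  i=3: ✓ (rhs at j=3)
  i=4: ✓ (rhs at j=4)

0, 1, 2, 3, 4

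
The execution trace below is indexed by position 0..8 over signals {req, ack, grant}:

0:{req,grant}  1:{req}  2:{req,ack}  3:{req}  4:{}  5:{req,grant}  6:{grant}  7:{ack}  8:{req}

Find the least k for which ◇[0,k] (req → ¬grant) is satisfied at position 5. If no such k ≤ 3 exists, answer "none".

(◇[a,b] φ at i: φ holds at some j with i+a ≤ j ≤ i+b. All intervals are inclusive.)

Scan j = 5,6,… for (req → ¬grant):
  j=5: fails
  j=6: holds
First hit at j=6, so smallest k = 6-5 = 1.

1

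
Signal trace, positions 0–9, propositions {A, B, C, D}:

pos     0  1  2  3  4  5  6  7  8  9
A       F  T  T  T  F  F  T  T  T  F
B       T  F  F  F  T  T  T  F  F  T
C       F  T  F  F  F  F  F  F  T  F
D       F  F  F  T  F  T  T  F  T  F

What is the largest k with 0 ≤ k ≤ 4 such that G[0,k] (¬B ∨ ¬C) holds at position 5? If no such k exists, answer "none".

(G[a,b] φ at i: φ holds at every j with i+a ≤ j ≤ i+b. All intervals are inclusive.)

(¬B ∨ ¬C) must hold from j=5 onward; find where it first fails.
  j=5: holds
  j=6: holds
  j=7: holds
  j=8: holds
  j=9: holds
Holds through j=9; largest k = 4.

4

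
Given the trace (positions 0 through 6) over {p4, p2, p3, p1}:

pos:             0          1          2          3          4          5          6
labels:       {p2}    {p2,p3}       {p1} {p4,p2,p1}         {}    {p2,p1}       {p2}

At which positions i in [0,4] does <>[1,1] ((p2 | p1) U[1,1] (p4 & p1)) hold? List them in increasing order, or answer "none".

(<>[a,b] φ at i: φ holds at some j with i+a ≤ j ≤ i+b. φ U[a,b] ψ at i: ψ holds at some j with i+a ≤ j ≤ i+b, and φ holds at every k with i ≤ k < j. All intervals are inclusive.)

Evaluate at each i in [0,4]:
  i=0: ✗ (none in [1,1])
  i=1: ✓ (witness j=2)
  i=2: ✗ (none in [3,3])
  i=3: ✗ (none in [4,4])
  i=4: ✗ (none in [5,5])

1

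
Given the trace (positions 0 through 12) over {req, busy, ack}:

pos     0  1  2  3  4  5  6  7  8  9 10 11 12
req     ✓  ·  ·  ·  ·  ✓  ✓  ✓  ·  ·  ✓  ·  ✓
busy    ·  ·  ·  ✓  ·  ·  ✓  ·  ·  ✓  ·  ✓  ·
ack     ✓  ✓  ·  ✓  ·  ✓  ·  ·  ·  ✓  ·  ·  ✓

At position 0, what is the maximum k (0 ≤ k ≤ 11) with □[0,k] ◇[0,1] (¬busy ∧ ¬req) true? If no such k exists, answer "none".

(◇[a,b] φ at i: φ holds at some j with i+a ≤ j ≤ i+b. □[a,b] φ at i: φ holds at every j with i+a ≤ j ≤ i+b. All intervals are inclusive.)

◇[0,1] (¬busy ∧ ¬req) must hold from j=0 onward; find where it first fails.
  j=0: holds
  j=1: holds
  j=2: holds
  j=3: holds
  j=4: holds
  j=5: fails
Holds on [0,4], so largest k = 4.

4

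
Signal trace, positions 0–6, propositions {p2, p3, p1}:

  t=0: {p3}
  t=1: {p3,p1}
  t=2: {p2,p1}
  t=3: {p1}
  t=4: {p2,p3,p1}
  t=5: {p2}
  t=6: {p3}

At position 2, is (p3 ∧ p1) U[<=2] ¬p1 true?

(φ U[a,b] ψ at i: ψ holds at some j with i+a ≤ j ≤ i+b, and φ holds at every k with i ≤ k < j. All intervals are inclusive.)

Need some j in [2,4] with ¬p1, and (p3 ∧ p1) at every k in [2,j-1].
  j=2: ¬p1 false.
  j=3: ¬p1 false.
  j=4: ¬p1 false.
No j in the window works → until fails.

No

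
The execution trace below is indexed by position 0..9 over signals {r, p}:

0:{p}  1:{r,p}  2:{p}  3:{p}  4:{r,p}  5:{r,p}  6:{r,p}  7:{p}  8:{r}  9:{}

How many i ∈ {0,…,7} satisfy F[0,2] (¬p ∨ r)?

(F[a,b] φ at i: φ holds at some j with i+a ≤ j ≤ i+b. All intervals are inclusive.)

8

Evaluate at each i in [0,7]:
  i=0: ✓ (witness j=1)
  i=1: ✓ (witness j=1)
  i=2: ✓ (witness j=4)
  i=3: ✓ (witness j=4)
  i=4: ✓ (witness j=4)
  i=5: ✓ (witness j=5)
  i=6: ✓ (witness j=6)
  i=7: ✓ (witness j=8)
Positions where it holds: {0, 1, 2, 3, 4, 5, 6, 7} → 8.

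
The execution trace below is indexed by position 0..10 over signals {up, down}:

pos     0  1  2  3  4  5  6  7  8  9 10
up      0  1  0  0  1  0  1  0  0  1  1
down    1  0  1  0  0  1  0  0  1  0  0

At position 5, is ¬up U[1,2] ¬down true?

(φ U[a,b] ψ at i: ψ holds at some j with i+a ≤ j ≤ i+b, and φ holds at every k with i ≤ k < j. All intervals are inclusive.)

Yes

Need some j in [6,7] with ¬down, and ¬up at every k in [5,j-1].
  j=6: ¬down holds; ¬up holds at every k in [5,5] → satisfied.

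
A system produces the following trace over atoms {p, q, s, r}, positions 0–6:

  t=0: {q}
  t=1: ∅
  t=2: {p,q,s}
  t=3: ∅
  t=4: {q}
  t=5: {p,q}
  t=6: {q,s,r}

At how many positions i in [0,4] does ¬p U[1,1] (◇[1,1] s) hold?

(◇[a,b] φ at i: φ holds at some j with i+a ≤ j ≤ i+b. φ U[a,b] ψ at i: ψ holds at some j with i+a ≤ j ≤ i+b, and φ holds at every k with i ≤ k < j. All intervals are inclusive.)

Evaluate at each i in [0,4]:
  i=0: ✓ (rhs at j=1; lhs holds on [0,0])
  i=1: ✗ (no rhs in [2,2])
  i=2: ✗ (no rhs in [3,3])
  i=3: ✗ (no rhs in [4,4])
  i=4: ✓ (rhs at j=5; lhs holds on [4,4])
Positions where it holds: {0, 4} → 2.

2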